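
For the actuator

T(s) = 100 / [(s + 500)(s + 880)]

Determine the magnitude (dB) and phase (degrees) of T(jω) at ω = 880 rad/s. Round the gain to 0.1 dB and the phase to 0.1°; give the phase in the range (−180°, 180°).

At s = jω = j880:
pole (s+500): 500 + j880 → |·| = √(500²+880²) = √1024400 ≈ 1012.1, ∠ = arctan(880/500) ≈ 60.40°
pole (s+880): 880 + j880 → |·| = √(880²+880²) = √1548800 ≈ 1244.5, ∠ = arctan(880/880) ≈ 45.00°
|T| = 100 / 1.2596e+06 ≈ 7.939e-05
Gain = 20 log₁₀(7.939e-05) ≈ -82.00 dB
∠T = 0.00° − 105.40° = -105.40°

-82.0 dB, -105.4°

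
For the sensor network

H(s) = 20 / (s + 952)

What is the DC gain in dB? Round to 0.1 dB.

H(0) = 20 / 952 ≈ 0.021008
20 log₁₀(0.021008) ≈ -33.55 dB

-33.6 dB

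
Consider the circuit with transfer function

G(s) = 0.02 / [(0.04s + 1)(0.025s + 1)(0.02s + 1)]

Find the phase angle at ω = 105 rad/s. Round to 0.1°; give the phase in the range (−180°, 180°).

At ω = 105 rad/s:
pole (1 + j105·0.04) = 1 + j4.2 → |·| ≈ 4.3174, ∠ ≈ 76.61°
pole (1 + j105·0.025) = 1 + j2.625 → |·| ≈ 2.809, ∠ ≈ 69.15°
pole (1 + j105·0.02) = 1 + j2.1 → |·| ≈ 2.3259, ∠ ≈ 64.54°
∠G = (0°) − (76.61° + 69.15° + 64.54°) = -210.30° ≡ 149.70° (principal value)

149.7°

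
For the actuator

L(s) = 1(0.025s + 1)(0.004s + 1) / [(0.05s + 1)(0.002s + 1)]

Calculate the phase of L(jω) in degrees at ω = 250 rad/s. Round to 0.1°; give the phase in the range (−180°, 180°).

13.9°

At ω = 250 rad/s:
zero (1 + j250·0.025) = 1 + j6.25 → |·| ≈ 6.3295, ∠ ≈ 80.91°
zero (1 + j250·0.004) = 1 + j1 → |·| ≈ 1.4142, ∠ ≈ 45.00°
pole (1 + j250·0.05) = 1 + j12.5 → |·| ≈ 12.54, ∠ ≈ 85.43°
pole (1 + j250·0.002) = 1 + j0.5 → |·| ≈ 1.118, ∠ ≈ 26.57°
∠L = (80.91° + 45.00°) − (85.43° + 26.57°) = 13.91°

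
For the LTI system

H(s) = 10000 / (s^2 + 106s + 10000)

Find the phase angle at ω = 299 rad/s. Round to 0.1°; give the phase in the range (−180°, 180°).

-158.2°

At s = jω = j299:
quadratic: (j299)² + 106·j299 + 10000 = -79401 + j31694 → |·| ≈ 85493, ∠ ≈ 158.24°
∠H = 0.00° − 158.24° = -158.24°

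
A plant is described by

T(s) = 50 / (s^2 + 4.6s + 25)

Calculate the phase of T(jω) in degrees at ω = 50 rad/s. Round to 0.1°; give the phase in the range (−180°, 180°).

At s = jω = j50:
quadratic: (j50)² + 4.6·j50 + 25 = -2475 + j230 → |·| ≈ 2485.7, ∠ ≈ 174.69°
∠T = 0.00° − 174.69° = -174.69°

-174.7°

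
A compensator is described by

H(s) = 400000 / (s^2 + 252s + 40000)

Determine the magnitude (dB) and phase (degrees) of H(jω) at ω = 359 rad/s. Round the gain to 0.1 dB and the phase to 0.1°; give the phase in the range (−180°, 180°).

At s = jω = j359:
quadratic: (j359)² + 252·j359 + 40000 = -88881 + j90468 → |·| ≈ 1.2682e+05, ∠ ≈ 134.49°
|H| = 400000 / 1.2682e+05 ≈ 3.1541
Gain = 20 log₁₀(3.1541) ≈ 9.98 dB
∠H = 0.00° − 134.49° = -134.49°

10.0 dB, -134.5°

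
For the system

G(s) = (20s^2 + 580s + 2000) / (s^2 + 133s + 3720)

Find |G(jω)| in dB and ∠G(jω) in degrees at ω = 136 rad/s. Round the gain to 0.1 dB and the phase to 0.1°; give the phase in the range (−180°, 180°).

24.1 dB, 38.7°

Substitute s = j136:
Numerator: 20(j136)^2 + 580(j136) + 2000 = -367920 + j78880
Denominator: (j136)^2 + 133(j136) + 3720 = -14776 + j18088
|N| = √(367920² + 78880²) ≈ 3.7628e+05, ∠N ≈ 167.90°
|D| = √(14776² + 18088²) ≈ 23356, ∠D ≈ 129.25°
|G| = 3.7628e+05 / 23356 ≈ 16.111
Gain = 20 log₁₀(16.111) ≈ 24.14 dB
∠G = 167.90° − 129.25° = 38.65°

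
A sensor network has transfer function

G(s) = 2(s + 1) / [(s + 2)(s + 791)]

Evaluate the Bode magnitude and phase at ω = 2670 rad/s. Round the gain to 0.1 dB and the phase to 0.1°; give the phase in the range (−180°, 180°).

At s = jω = j2670:
zero (s+1): 1 + j2670 → |·| = √(1²+2670²) = √7128901 ≈ 2670, ∠ = arctan(2670/1) ≈ 89.98°
pole (s+2): 2 + j2670 → |·| = √(2²+2670²) = √7128904 ≈ 2670, ∠ = arctan(2670/2) ≈ 89.96°
pole (s+791): 791 + j2670 → |·| = √(791²+2670²) = √7754581 ≈ 2784.7, ∠ = arctan(2670/791) ≈ 73.50°
|G| = 2 · 2670 / 7.4351e+06 ≈ 0.00071821
Gain = 20 log₁₀(0.00071821) ≈ -62.87 dB
∠G = 89.98° − 163.46° = -73.48°

-62.9 dB, -73.5°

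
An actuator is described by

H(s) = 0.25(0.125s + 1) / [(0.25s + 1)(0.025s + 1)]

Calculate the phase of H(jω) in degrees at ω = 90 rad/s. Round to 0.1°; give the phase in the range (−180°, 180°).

-68.6°

At ω = 90 rad/s:
zero (1 + j90·0.125) = 1 + j11.25 → |·| ≈ 11.294, ∠ ≈ 84.92°
pole (1 + j90·0.25) = 1 + j22.5 → |·| ≈ 22.522, ∠ ≈ 87.46°
pole (1 + j90·0.025) = 1 + j2.25 → |·| ≈ 2.4622, ∠ ≈ 66.04°
∠H = (84.92°) − (87.46° + 66.04°) = -68.58°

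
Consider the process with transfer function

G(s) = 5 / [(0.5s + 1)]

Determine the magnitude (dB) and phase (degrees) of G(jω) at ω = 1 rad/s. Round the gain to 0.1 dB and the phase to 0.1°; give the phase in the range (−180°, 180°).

At ω = 1 rad/s:
pole (1 + j1·0.5) = 1 + j0.5 → |·| ≈ 1.118, ∠ ≈ 26.57°
|G| = 5 · 1 / (1.118) ≈ 4.4723
Gain = 20 log₁₀(4.4723) ≈ 13.01 dB
∠G = (0°) − (26.57°) = -26.57°

13.0 dB, -26.6°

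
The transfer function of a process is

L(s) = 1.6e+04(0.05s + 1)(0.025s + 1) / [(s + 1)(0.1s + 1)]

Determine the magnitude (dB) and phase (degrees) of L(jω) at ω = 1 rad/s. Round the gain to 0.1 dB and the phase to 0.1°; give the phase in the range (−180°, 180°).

At ω = 1 rad/s:
zero (1 + j1·0.05) = 1 + j0.05 → |·| ≈ 1.0012, ∠ ≈ 2.86°
zero (1 + j1·0.025) = 1 + j0.025 → |·| ≈ 1.0003, ∠ ≈ 1.43°
pole (1 + j1·1) = 1 + j1 → |·| ≈ 1.4142, ∠ ≈ 45.00°
pole (1 + j1·0.1) = 1 + j0.1 → |·| ≈ 1.005, ∠ ≈ 5.71°
|L| = 1.6e+04 · 1.0012 · 1.0003 / (1.4142 · 1.005) ≈ 11274
Gain = 20 log₁₀(11274) ≈ 81.04 dB
∠L = (2.86° + 1.43°) − (45.00° + 5.71°) = -46.42°

81.0 dB, -46.4°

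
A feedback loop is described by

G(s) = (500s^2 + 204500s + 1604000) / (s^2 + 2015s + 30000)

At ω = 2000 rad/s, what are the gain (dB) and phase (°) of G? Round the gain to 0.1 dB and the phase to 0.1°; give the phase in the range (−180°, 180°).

Substitute s = j2000:
Numerator: 500(j2000)^2 + 204500(j2000) + 1604000 = -1998396000 + j409000000
Denominator: (j2000)^2 + 2015(j2000) + 30000 = -3970000 + j4030000
|N| = √(1998396000² + 409000000²) ≈ 2.0398e+09, ∠N ≈ 168.43°
|D| = √(3970000² + 4030000²) ≈ 5.657e+06, ∠D ≈ 134.57°
|G| = 2.0398e+09 / 5.657e+06 ≈ 360.58
Gain = 20 log₁₀(360.58) ≈ 51.14 dB
∠G = 168.43° − 134.57° = 33.86°

51.1 dB, 33.9°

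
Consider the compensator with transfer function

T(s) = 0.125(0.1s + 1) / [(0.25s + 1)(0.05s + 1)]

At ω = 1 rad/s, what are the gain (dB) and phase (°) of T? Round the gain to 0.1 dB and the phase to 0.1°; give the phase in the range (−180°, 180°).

-18.3 dB, -11.2°

At ω = 1 rad/s:
zero (1 + j1·0.1) = 1 + j0.1 → |·| ≈ 1.005, ∠ ≈ 5.71°
pole (1 + j1·0.25) = 1 + j0.25 → |·| ≈ 1.0308, ∠ ≈ 14.04°
pole (1 + j1·0.05) = 1 + j0.05 → |·| ≈ 1.0012, ∠ ≈ 2.86°
|T| = 0.125 · 1.005 / (1.0308 · 1.0012) ≈ 0.12173
Gain = 20 log₁₀(0.12173) ≈ -18.29 dB
∠T = (5.71°) − (14.04° + 2.86°) = -11.19°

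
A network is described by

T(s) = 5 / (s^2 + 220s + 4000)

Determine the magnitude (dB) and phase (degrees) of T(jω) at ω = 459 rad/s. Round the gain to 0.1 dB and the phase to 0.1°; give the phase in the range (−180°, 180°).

-93.3 dB, -154.0°

Substitute s = j459:
Numerator: 5 = 5 + j0
Denominator: (j459)^2 + 220(j459) + 4000 = -206681 + j100980
|N| = √(5² + 0²) ≈ 5, ∠N ≈ 0.00°
|D| = √(206681² + 100980²) ≈ 2.3003e+05, ∠D ≈ 153.96°
|T| = 5 / 2.3003e+05 ≈ 2.1736e-05
Gain = 20 log₁₀(2.1736e-05) ≈ -93.26 dB
∠T = 0.00° − 153.96° = -153.96°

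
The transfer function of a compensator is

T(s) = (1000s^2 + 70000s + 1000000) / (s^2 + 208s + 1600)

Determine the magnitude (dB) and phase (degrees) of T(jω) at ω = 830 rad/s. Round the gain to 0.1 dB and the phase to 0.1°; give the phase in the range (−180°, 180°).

Substitute s = j830:
Numerator: 1000(j830)^2 + 70000(j830) + 1000000 = -687900000 + j58100000
Denominator: (j830)^2 + 208(j830) + 1600 = -687300 + j172640
|N| = √(687900000² + 58100000²) ≈ 6.9035e+08, ∠N ≈ 175.17°
|D| = √(687300² + 172640²) ≈ 7.0865e+05, ∠D ≈ 165.90°
|T| = 6.9035e+08 / 7.0865e+05 ≈ 974.18
Gain = 20 log₁₀(974.18) ≈ 59.77 dB
∠T = 175.17° − 165.90° = 9.27°

59.8 dB, 9.3°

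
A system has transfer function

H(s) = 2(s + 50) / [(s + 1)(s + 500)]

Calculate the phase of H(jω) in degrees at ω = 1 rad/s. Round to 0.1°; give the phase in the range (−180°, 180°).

-44.0°

At s = jω = j1:
zero (s+50): 50 + j1 → |·| = √(50²+1²) = √2501 ≈ 50.01, ∠ = arctan(1/50) ≈ 1.15°
pole (s+1): 1 + j1 → |·| = √(1²+1²) = √2 ≈ 1.4142, ∠ = arctan(1/1) ≈ 45.00°
pole (s+500): 500 + j1 → |·| = √(500²+1²) = √250001 ≈ 500, ∠ = arctan(1/500) ≈ 0.11°
∠H = 1.15° − 45.11° = -43.96°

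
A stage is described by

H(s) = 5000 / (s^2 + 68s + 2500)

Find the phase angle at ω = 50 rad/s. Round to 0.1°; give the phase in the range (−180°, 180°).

-90.0°

At s = jω = j50:
quadratic: (j50)² + 68·j50 + 2500 = 0 + j3400 → |·| ≈ 3400, ∠ ≈ 90.00°
∠H = 0.00° − 90.00° = -90.00°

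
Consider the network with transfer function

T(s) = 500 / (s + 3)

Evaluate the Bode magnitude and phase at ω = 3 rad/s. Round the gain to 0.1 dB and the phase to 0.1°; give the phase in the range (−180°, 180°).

41.4 dB, -45.0°

Substitute s = j3:
Numerator: 500 = 500 + j0
Denominator: (j3) + 3 = 3 + j3
|N| = √(500² + 0²) ≈ 500, ∠N ≈ 0.00°
|D| = √(3² + 3²) ≈ 4.2426, ∠D ≈ 45.00°
|T| = 500 / 4.2426 ≈ 117.85
Gain = 20 log₁₀(117.85) ≈ 41.43 dB
∠T = 0.00° − 45.00° = -45.00°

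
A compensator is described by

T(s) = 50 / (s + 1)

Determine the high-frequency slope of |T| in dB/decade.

-20 dB/decade

Each pole contributes −20 dB/decade at high frequency; each zero contributes +20 dB/decade.
Net: 0 zero(s) − 1 pole(s) → -20 dB/decade.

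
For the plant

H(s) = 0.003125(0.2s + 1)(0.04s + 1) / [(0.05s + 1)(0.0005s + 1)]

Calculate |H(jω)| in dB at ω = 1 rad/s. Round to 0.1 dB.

-49.9 dB

At ω = 1 rad/s:
zero (1 + j1·0.2) = 1 + j0.2 → |·| ≈ 1.0198, ∠ ≈ 11.31°
zero (1 + j1·0.04) = 1 + j0.04 → |·| ≈ 1.0008, ∠ ≈ 2.29°
pole (1 + j1·0.05) = 1 + j0.05 → |·| ≈ 1.0012, ∠ ≈ 2.86°
pole (1 + j1·0.0005) = 1 + j0.0005 → |·| ≈ 1, ∠ ≈ 0.03°
|H| = 0.003125 · 1.0198 · 1.0008 / (1.0012 · 1) ≈ 0.0031856
Gain = 20 log₁₀(0.0031856) ≈ -49.94 dB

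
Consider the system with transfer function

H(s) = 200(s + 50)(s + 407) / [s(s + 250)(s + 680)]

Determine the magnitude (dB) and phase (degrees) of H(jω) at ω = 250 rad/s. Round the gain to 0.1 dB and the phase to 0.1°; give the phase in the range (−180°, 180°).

-8.4 dB, -44.9°

At s = jω = j250:
zero (s+50): 50 + j250 → |·| = √(50²+250²) = √65000 ≈ 254.95, ∠ = arctan(250/50) ≈ 78.69°
zero (s+407): 407 + j250 → |·| = √(407²+250²) = √228149 ≈ 477.65, ∠ = arctan(250/407) ≈ 31.56°
pole (s+250): 250 + j250 → |·| = √(250²+250²) = √125000 ≈ 353.55, ∠ = arctan(250/250) ≈ 45.00°
pole (s+680): 680 + j250 → |·| = √(680²+250²) = √524900 ≈ 724.5, ∠ = arctan(250/680) ≈ 20.19°
pole at origin: |s| = 250, ∠ = 90.00° (in denominator)
|H| = 200 · 1.2178e+05 / 6.4037e+07 ≈ 0.38034
Gain = 20 log₁₀(0.38034) ≈ -8.40 dB
∠H = 110.25° − 155.19° = -44.94°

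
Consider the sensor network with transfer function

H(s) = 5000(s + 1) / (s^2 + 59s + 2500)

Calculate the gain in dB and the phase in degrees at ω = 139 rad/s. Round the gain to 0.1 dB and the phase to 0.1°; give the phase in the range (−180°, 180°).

At s = jω = j139:
zero (s+1): 1 + j139 → |·| = √(1²+139²) = √19322 ≈ 139, ∠ = arctan(139/1) ≈ 89.59°
quadratic: (j139)² + 59·j139 + 2500 = -16821 + j8201 → |·| ≈ 18714, ∠ ≈ 154.01°
|H| = 5000 · 139 / 18714 ≈ 37.138
Gain = 20 log₁₀(37.138) ≈ 31.40 dB
∠H = 89.59° − 154.01° = -64.42°

31.4 dB, -64.4°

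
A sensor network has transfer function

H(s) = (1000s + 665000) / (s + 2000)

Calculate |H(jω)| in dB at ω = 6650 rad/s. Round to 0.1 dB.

59.7 dB

Substitute s = j6650:
Numerator: 1000(j6650) + 665000 = 665000 + j6650000
Denominator: (j6650) + 2000 = 2000 + j6650
|N| = √(665000² + 6650000²) ≈ 6.6832e+06, ∠N ≈ 84.29°
|D| = √(2000² + 6650²) ≈ 6944.2, ∠D ≈ 73.26°
|H| = 6.6832e+06 / 6944.2 ≈ 962.41
Gain = 20 log₁₀(962.41) ≈ 59.67 dB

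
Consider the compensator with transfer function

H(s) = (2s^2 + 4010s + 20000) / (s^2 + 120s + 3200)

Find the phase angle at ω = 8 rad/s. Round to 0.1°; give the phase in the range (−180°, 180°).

41.2°

Substitute s = j8:
Numerator: 2(j8)^2 + 4010(j8) + 20000 = 19872 + j32080
Denominator: (j8)^2 + 120(j8) + 3200 = 3136 + j960
|N| = √(19872² + 32080²) ≈ 37736, ∠N ≈ 58.22°
|D| = √(3136² + 960²) ≈ 3279.6, ∠D ≈ 17.02°
∠H = 58.22° − 17.02° = 41.20°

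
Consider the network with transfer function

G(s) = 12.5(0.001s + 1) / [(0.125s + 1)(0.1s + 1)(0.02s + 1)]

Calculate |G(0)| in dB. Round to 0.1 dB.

21.9 dB

G(0) = 12.5 · 1 / 1 = 12.5
20 log₁₀(12.5) ≈ 21.94 dB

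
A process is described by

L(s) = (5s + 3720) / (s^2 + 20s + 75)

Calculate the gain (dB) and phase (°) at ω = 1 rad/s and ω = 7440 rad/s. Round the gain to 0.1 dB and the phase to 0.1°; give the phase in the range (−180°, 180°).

Substitute s = j1:
Numerator: 5(j1) + 3720 = 3720 + j5
Denominator: (j1)^2 + 20(j1) + 75 = 74 + j20
|N| = √(3720² + 5²) ≈ 3720, ∠N ≈ 0.08°
|D| = √(74² + 20²) ≈ 76.655, ∠D ≈ 15.12°
|L| = 3720 / 76.655 ≈ 48.529
Gain = 20 log₁₀(48.529) ≈ 33.72 dB
∠L = 0.08° − 15.12° = -15.04°

Substitute s = j7440:
Numerator: 5(j7440) + 3720 = 3720 + j37200
Denominator: (j7440)^2 + 20(j7440) + 75 = -55353525 + j148800
|N| = √(3720² + 37200²) ≈ 37386, ∠N ≈ 84.29°
|D| = √(55353525² + 148800²) ≈ 5.5354e+07, ∠D ≈ 179.85°
|L| = 37386 / 5.5354e+07 ≈ 0.0006754
Gain = 20 log₁₀(0.0006754) ≈ -63.41 dB
∠L = 84.29° − 179.85° = -95.56°

ω = 1: 33.7 dB, -15.0°; ω = 7440: -63.4 dB, -95.6°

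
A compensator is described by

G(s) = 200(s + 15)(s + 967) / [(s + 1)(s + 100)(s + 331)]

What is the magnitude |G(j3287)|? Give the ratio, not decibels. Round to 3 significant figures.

0.0631

At s = jω = j3287:
zero (s+15): 15 + j3287 → |·| = √(15²+3287²) = √10804594 ≈ 3287, ∠ = arctan(3287/15) ≈ 89.74°
zero (s+967): 967 + j3287 → |·| = √(967²+3287²) = √11739458 ≈ 3426.3, ∠ = arctan(3287/967) ≈ 73.61°
pole (s+1): 1 + j3287 → |·| = √(1²+3287²) = √10804370 ≈ 3287, ∠ = arctan(3287/1) ≈ 89.98°
pole (s+100): 100 + j3287 → |·| = √(100²+3287²) = √10814369 ≈ 3288.5, ∠ = arctan(3287/100) ≈ 88.26°
pole (s+331): 331 + j3287 → |·| = √(331²+3287²) = √10913930 ≈ 3303.6, ∠ = arctan(3287/331) ≈ 84.25°
|G| = 200 · 1.1262e+07 / 3.571e+10 ≈ 0.063075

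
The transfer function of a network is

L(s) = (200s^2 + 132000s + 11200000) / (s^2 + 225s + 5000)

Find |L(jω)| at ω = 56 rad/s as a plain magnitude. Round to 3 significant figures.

1.01e+03

Substitute s = j56:
Numerator: 200(j56)^2 + 132000(j56) + 11200000 = 10572800 + j7392000
Denominator: (j56)^2 + 225(j56) + 5000 = 1864 + j12600
|N| = √(10572800² + 7392000²) ≈ 1.2901e+07, ∠N ≈ 34.96°
|D| = √(1864² + 12600²) ≈ 12737, ∠D ≈ 81.58°
|L| = 1.2901e+07 / 12737 ≈ 1012.9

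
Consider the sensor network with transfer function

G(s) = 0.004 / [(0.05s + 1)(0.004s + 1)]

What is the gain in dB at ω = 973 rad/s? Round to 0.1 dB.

-93.8 dB

At ω = 973 rad/s:
pole (1 + j973·0.05) = 1 + j48.65 → |·| ≈ 48.66, ∠ ≈ 88.82°
pole (1 + j973·0.004) = 1 + j3.892 → |·| ≈ 4.0184, ∠ ≈ 75.59°
|G| = 0.004 · 1 / (48.66 · 4.0184) ≈ 2.0457e-05
Gain = 20 log₁₀(2.0457e-05) ≈ -93.78 dB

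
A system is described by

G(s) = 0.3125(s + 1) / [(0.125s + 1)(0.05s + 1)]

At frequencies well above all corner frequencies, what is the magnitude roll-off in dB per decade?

-20 dB/decade

Each pole contributes −20 dB/decade at high frequency; each zero contributes +20 dB/decade.
Net: 1 zero(s) − 2 pole(s) → -20 dB/decade.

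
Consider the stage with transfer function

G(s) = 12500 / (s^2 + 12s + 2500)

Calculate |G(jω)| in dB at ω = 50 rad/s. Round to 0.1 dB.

26.4 dB

At s = jω = j50:
quadratic: (j50)² + 12·j50 + 2500 = 0 + j600 → |·| ≈ 600, ∠ ≈ 90.00°
|G| = 12500 / 600 ≈ 20.833
Gain = 20 log₁₀(20.833) ≈ 26.38 dB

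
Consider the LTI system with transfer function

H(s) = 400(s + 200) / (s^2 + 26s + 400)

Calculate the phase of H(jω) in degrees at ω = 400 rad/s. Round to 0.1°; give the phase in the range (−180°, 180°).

-112.8°

At s = jω = j400:
zero (s+200): 200 + j400 → |·| = √(200²+400²) = √200000 ≈ 447.21, ∠ = arctan(400/200) ≈ 63.43°
quadratic: (j400)² + 26·j400 + 400 = -159600 + j10400 → |·| ≈ 1.5994e+05, ∠ ≈ 176.27°
∠H = 63.43° − 176.27° = -112.84°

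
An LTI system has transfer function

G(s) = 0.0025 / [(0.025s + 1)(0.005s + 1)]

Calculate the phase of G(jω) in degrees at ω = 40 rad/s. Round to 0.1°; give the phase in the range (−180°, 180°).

-56.3°

At ω = 40 rad/s:
pole (1 + j40·0.025) = 1 + j1 → |·| ≈ 1.4142, ∠ ≈ 45.00°
pole (1 + j40·0.005) = 1 + j0.2 → |·| ≈ 1.0198, ∠ ≈ 11.31°
∠G = (0°) − (45.00° + 11.31°) = -56.31°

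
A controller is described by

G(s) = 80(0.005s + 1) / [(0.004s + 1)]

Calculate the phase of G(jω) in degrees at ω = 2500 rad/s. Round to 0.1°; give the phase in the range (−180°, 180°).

At ω = 2500 rad/s:
zero (1 + j2500·0.005) = 1 + j12.5 → |·| ≈ 12.54, ∠ ≈ 85.43°
pole (1 + j2500·0.004) = 1 + j10 → |·| ≈ 10.05, ∠ ≈ 84.29°
∠G = (85.43°) − (84.29°) = 1.14°

1.1°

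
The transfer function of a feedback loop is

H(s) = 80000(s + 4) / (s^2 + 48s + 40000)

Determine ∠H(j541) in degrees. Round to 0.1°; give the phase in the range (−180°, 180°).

-84.6°

At s = jω = j541:
zero (s+4): 4 + j541 → |·| = √(4²+541²) = √292697 ≈ 541.01, ∠ = arctan(541/4) ≈ 89.58°
quadratic: (j541)² + 48·j541 + 40000 = -252681 + j25968 → |·| ≈ 2.5401e+05, ∠ ≈ 174.13°
∠H = 89.58° − 174.13° = -84.55°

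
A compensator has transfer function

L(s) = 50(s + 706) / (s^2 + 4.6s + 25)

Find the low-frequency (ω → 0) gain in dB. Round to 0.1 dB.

63.0 dB

L(0) = 50·706 / 25 = 1412
20 log₁₀(1412) ≈ 63.00 dB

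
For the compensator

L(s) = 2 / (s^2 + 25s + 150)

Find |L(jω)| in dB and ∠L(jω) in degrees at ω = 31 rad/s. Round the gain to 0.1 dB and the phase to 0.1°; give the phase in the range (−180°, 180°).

Substitute s = j31:
Numerator: 2 = 2 + j0
Denominator: (j31)^2 + 25(j31) + 150 = -811 + j775
|N| = √(2² + 0²) ≈ 2, ∠N ≈ 0.00°
|D| = √(811² + 775²) ≈ 1121.8, ∠D ≈ 136.30°
|L| = 2 / 1121.8 ≈ 0.0017828
Gain = 20 log₁₀(0.0017828) ≈ -54.98 dB
∠L = 0.00° − 136.30° = -136.30°

-55.0 dB, -136.3°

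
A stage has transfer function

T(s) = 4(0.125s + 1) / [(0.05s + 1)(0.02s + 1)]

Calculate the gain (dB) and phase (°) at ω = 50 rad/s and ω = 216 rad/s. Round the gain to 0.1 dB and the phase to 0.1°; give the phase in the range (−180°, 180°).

At ω = 50 rad/s:
zero (1 + j50·0.125) = 1 + j6.25 → |·| ≈ 6.3295, ∠ ≈ 80.91°
pole (1 + j50·0.05) = 1 + j2.5 → |·| ≈ 2.6926, ∠ ≈ 68.20°
pole (1 + j50·0.02) = 1 + j1 → |·| ≈ 1.4142, ∠ ≈ 45.00°
|T| = 4 · 6.3295 / (2.6926 · 1.4142) ≈ 6.6489
Gain = 20 log₁₀(6.6489) ≈ 16.45 dB
∠T = (80.91°) − (68.20° + 45.00°) = -32.29°

At ω = 216 rad/s:
zero (1 + j216·0.125) = 1 + j27 → |·| ≈ 27.019, ∠ ≈ 87.88°
pole (1 + j216·0.05) = 1 + j10.8 → |·| ≈ 10.846, ∠ ≈ 84.71°
pole (1 + j216·0.02) = 1 + j4.32 → |·| ≈ 4.4342, ∠ ≈ 76.97°
|T| = 4 · 27.019 / (10.846 · 4.4342) ≈ 2.2472
Gain = 20 log₁₀(2.2472) ≈ 7.03 dB
∠T = (87.88°) − (84.71° + 76.97°) = -73.80°

ω = 50: 16.5 dB, -32.3°; ω = 216: 7.0 dB, -73.8°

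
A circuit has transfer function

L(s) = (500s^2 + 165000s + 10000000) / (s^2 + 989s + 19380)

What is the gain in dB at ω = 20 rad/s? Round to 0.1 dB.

51.5 dB

Substitute s = j20:
Numerator: 500(j20)^2 + 165000(j20) + 10000000 = 9800000 + j3300000
Denominator: (j20)^2 + 989(j20) + 19380 = 18980 + j19780
|N| = √(9800000² + 3300000²) ≈ 1.0341e+07, ∠N ≈ 18.61°
|D| = √(18980² + 19780²) ≈ 27413, ∠D ≈ 46.18°
|L| = 1.0341e+07 / 27413 ≈ 377.23
Gain = 20 log₁₀(377.23) ≈ 51.53 dB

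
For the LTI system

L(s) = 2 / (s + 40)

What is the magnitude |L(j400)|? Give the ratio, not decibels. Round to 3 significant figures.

0.00498

Substitute s = j400:
Numerator: 2 = 2 + j0
Denominator: (j400) + 40 = 40 + j400
|N| = √(2² + 0²) ≈ 2, ∠N ≈ 0.00°
|D| = √(40² + 400²) ≈ 402, ∠D ≈ 84.29°
|L| = 2 / 402 ≈ 0.0049751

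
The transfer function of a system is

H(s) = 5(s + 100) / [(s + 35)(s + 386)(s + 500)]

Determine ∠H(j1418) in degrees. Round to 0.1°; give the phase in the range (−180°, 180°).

-148.0°

At s = jω = j1418:
zero (s+100): 100 + j1418 → |·| = √(100²+1418²) = √2020724 ≈ 1421.5, ∠ = arctan(1418/100) ≈ 85.97°
pole (s+35): 35 + j1418 → |·| = √(35²+1418²) = √2011949 ≈ 1418.4, ∠ = arctan(1418/35) ≈ 88.59°
pole (s+386): 386 + j1418 → |·| = √(386²+1418²) = √2159720 ≈ 1469.6, ∠ = arctan(1418/386) ≈ 74.77°
pole (s+500): 500 + j1418 → |·| = √(500²+1418²) = √2260724 ≈ 1503.6, ∠ = arctan(1418/500) ≈ 70.58°
∠H = 85.97° − 233.94° = -147.97°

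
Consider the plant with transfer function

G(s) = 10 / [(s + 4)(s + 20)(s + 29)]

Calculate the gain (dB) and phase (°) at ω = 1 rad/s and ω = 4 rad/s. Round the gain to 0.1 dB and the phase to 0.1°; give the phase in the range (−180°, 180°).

ω = 1: -47.6 dB, -18.9°; ω = 4: -50.6 dB, -64.2°

At s = jω = j1:
pole (s+4): 4 + j1 → |·| = √(4²+1²) = √17 ≈ 4.1231, ∠ = arctan(1/4) ≈ 14.04°
pole (s+20): 20 + j1 → |·| = √(20²+1²) = √401 ≈ 20.025, ∠ = arctan(1/20) ≈ 2.86°
pole (s+29): 29 + j1 → |·| = √(29²+1²) = √842 ≈ 29.017, ∠ = arctan(1/29) ≈ 1.97°
|G| = 10 / 2395.8 ≈ 0.004174
Gain = 20 log₁₀(0.004174) ≈ -47.59 dB
∠G = 0.00° − 18.87° = -18.87°

At s = jω = j4:
pole (s+4): 4 + j4 → |·| = √(4²+4²) = √32 ≈ 5.6569, ∠ = arctan(4/4) ≈ 45.00°
pole (s+20): 20 + j4 → |·| = √(20²+4²) = √416 ≈ 20.396, ∠ = arctan(4/20) ≈ 11.31°
pole (s+29): 29 + j4 → |·| = √(29²+4²) = √857 ≈ 29.275, ∠ = arctan(4/29) ≈ 7.85°
|G| = 10 / 3377.7 ≈ 0.0029606
Gain = 20 log₁₀(0.0029606) ≈ -50.57 dB
∠G = 0.00° − 64.16° = -64.16°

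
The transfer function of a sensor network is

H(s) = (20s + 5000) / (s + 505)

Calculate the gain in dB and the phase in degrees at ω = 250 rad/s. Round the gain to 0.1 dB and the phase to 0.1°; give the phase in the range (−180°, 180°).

22.0 dB, 18.7°

Substitute s = j250:
Numerator: 20(j250) + 5000 = 5000 + j5000
Denominator: (j250) + 505 = 505 + j250
|N| = √(5000² + 5000²) ≈ 7071.1, ∠N ≈ 45.00°
|D| = √(505² + 250²) ≈ 563.49, ∠D ≈ 26.34°
|H| = 7071.1 / 563.49 ≈ 12.549
Gain = 20 log₁₀(12.549) ≈ 21.97 dB
∠H = 45.00° − 26.34° = 18.66°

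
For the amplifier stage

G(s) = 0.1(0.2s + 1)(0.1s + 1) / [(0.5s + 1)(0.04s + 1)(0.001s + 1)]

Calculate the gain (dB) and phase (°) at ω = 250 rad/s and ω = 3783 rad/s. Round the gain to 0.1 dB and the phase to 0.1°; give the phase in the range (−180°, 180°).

At ω = 250 rad/s:
zero (1 + j250·0.2) = 1 + j50 → |·| ≈ 50.01, ∠ ≈ 88.85°
zero (1 + j250·0.1) = 1 + j25 → |·| ≈ 25.02, ∠ ≈ 87.71°
pole (1 + j250·0.5) = 1 + j125 → |·| ≈ 125, ∠ ≈ 89.54°
pole (1 + j250·0.04) = 1 + j10 → |·| ≈ 10.05, ∠ ≈ 84.29°
pole (1 + j250·0.001) = 1 + j0.25 → |·| ≈ 1.0308, ∠ ≈ 14.04°
|G| = 0.1 · 50.01 · 25.02 / (125 · 10.05 · 1.0308) ≈ 0.096626
Gain = 20 log₁₀(0.096626) ≈ -20.30 dB
∠G = (88.85° + 87.71°) − (89.54° + 84.29° + 14.04°) = -11.31°

At ω = 3783 rad/s:
zero (1 + j3783·0.2) = 1 + j756.6 → |·| ≈ 756.6, ∠ ≈ 89.92°
zero (1 + j3783·0.1) = 1 + j378.3 → |·| ≈ 378.3, ∠ ≈ 89.85°
pole (1 + j3783·0.5) = 1 + j1891.5 → |·| ≈ 1891.5, ∠ ≈ 89.97°
pole (1 + j3783·0.04) = 1 + j151.32 → |·| ≈ 151.32, ∠ ≈ 89.62°
pole (1 + j3783·0.001) = 1 + j3.783 → |·| ≈ 3.9129, ∠ ≈ 75.19°
|G| = 0.1 · 756.6 · 378.3 / (1891.5 · 151.32 · 3.9129) ≈ 0.025556
Gain = 20 log₁₀(0.025556) ≈ -31.85 dB
∠G = (89.92° + 89.85°) − (89.97° + 89.62° + 75.19°) = -75.01°

ω = 250: -20.3 dB, -11.3°; ω = 3783: -31.9 dB, -75.0°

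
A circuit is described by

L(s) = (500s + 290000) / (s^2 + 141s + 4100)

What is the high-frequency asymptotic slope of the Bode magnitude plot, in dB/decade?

Each pole contributes −20 dB/decade at high frequency; each zero contributes +20 dB/decade.
Net: 1 zero(s) − 2 pole(s) → -20 dB/decade.

-20 dB/decade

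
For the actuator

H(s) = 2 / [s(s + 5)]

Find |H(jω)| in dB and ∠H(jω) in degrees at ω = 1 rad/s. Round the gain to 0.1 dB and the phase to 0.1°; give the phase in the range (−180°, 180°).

-8.1 dB, -101.3°

At s = jω = j1:
pole (s+5): 5 + j1 → |·| = √(5²+1²) = √26 ≈ 5.099, ∠ = arctan(1/5) ≈ 11.31°
pole at origin: |s| = 1, ∠ = 90.00° (in denominator)
|H| = 2 / 5.099 ≈ 0.39223
Gain = 20 log₁₀(0.39223) ≈ -8.13 dB
∠H = 0.00° − 101.31° = -101.31°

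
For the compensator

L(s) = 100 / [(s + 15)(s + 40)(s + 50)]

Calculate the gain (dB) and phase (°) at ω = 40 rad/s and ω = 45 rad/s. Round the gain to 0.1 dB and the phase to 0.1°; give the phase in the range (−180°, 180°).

ω = 40: -63.8 dB, -153.1°; ω = 45: -65.7 dB, -161.9°

At s = jω = j40:
pole (s+15): 15 + j40 → |·| = √(15²+40²) = √1825 ≈ 42.72, ∠ = arctan(40/15) ≈ 69.44°
pole (s+40): 40 + j40 → |·| = √(40²+40²) = √3200 ≈ 56.569, ∠ = arctan(40/40) ≈ 45.00°
pole (s+50): 50 + j40 → |·| = √(50²+40²) = √4100 ≈ 64.031, ∠ = arctan(40/50) ≈ 38.66°
|L| = 100 / 1.5474e+05 ≈ 0.00064625
Gain = 20 log₁₀(0.00064625) ≈ -63.79 dB
∠L = 0.00° − 153.10° = -153.10°

At s = jω = j45:
pole (s+15): 15 + j45 → |·| = √(15²+45²) = √2250 ≈ 47.434, ∠ = arctan(45/15) ≈ 71.57°
pole (s+40): 40 + j45 → |·| = √(40²+45²) = √3625 ≈ 60.208, ∠ = arctan(45/40) ≈ 48.37°
pole (s+50): 50 + j45 → |·| = √(50²+45²) = √4525 ≈ 67.268, ∠ = arctan(45/50) ≈ 41.99°
|L| = 100 / 1.9211e+05 ≈ 0.00052054
Gain = 20 log₁₀(0.00052054) ≈ -65.67 dB
∠L = 0.00° − 161.93° = -161.93°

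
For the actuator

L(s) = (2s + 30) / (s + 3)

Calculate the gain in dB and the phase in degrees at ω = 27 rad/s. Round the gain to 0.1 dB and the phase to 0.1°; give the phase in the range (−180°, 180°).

7.1 dB, -22.7°

Substitute s = j27:
Numerator: 2(j27) + 30 = 30 + j54
Denominator: (j27) + 3 = 3 + j27
|N| = √(30² + 54²) ≈ 61.774, ∠N ≈ 60.95°
|D| = √(3² + 27²) ≈ 27.166, ∠D ≈ 83.66°
|L| = 61.774 / 27.166 ≈ 2.2739
Gain = 20 log₁₀(2.2739) ≈ 7.14 dB
∠L = 60.95° − 83.66° = -22.71°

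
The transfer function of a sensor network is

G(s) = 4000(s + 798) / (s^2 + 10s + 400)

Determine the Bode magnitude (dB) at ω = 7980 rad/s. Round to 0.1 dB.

-6.0 dB

At s = jω = j7980:
zero (s+798): 798 + j7980 → |·| = √(798²+7980²) = √64317204 ≈ 8019.8, ∠ = arctan(7980/798) ≈ 84.29°
quadratic: (j7980)² + 10·j7980 + 400 = -63680000 + j79800 → |·| ≈ 6.368e+07, ∠ ≈ 179.93°
|G| = 4000 · 8019.8 / 6.368e+07 ≈ 0.50376
Gain = 20 log₁₀(0.50376) ≈ -5.96 dB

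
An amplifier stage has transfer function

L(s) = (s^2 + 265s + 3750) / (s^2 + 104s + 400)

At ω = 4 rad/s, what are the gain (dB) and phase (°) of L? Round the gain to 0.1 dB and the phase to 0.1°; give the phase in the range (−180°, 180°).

Substitute s = j4:
Numerator: (j4)^2 + 265(j4) + 3750 = 3734 + j1060
Denominator: (j4)^2 + 104(j4) + 400 = 384 + j416
|N| = √(3734² + 1060²) ≈ 3881.5, ∠N ≈ 15.85°
|D| = √(384² + 416²) ≈ 566.14, ∠D ≈ 47.29°
|L| = 3881.5 / 566.14 ≈ 6.8561
Gain = 20 log₁₀(6.8561) ≈ 16.72 dB
∠L = 15.85° − 47.29° = -31.44°

16.7 dB, -31.4°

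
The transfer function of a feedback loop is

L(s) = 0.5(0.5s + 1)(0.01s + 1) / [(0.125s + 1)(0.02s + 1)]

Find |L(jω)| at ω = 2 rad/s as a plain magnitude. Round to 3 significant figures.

0.686

At ω = 2 rad/s:
zero (1 + j2·0.5) = 1 + j1 → |·| ≈ 1.4142, ∠ ≈ 45.00°
zero (1 + j2·0.01) = 1 + j0.02 → |·| ≈ 1.0002, ∠ ≈ 1.15°
pole (1 + j2·0.125) = 1 + j0.25 → |·| ≈ 1.0308, ∠ ≈ 14.04°
pole (1 + j2·0.02) = 1 + j0.04 → |·| ≈ 1.0008, ∠ ≈ 2.29°
|L| = 0.5 · 1.4142 · 1.0002 / (1.0308 · 1.0008) ≈ 0.68556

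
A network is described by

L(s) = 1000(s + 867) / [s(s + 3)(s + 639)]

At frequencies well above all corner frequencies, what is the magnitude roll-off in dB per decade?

Each pole contributes −20 dB/decade at high frequency; each zero contributes +20 dB/decade.
Net: 1 zero(s) − 3 pole(s) → -40 dB/decade.

-40 dB/decade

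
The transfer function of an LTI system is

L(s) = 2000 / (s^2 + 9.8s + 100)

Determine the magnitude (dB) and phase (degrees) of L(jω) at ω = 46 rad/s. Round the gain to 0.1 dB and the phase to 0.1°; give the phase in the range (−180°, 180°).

At s = jω = j46:
quadratic: (j46)² + 9.8·j46 + 100 = -2016 + j450.8 → |·| ≈ 2065.8, ∠ ≈ 167.40°
|L| = 2000 / 2065.8 ≈ 0.96815
Gain = 20 log₁₀(0.96815) ≈ -0.28 dB
∠L = 0.00° − 167.40° = -167.40°

-0.3 dB, -167.4°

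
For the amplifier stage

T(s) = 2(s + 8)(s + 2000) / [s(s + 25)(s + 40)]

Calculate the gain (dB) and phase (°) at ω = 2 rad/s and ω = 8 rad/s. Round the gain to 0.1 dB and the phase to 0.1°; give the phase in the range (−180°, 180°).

At s = jω = j2:
zero (s+8): 8 + j2 → |·| = √(8²+2²) = √68 ≈ 8.2462, ∠ = arctan(2/8) ≈ 14.04°
zero (s+2000): 2000 + j2 → |·| = √(2000²+2²) = √4000004 ≈ 2000, ∠ = arctan(2/2000) ≈ 0.06°
pole (s+25): 25 + j2 → |·| = √(25²+2²) = √629 ≈ 25.08, ∠ = arctan(2/25) ≈ 4.57°
pole (s+40): 40 + j2 → |·| = √(40²+2²) = √1604 ≈ 40.05, ∠ = arctan(2/40) ≈ 2.86°
pole at origin: |s| = 2, ∠ = 90.00° (in denominator)
|T| = 2 · 16492 / 2008.9 ≈ 16.419
Gain = 20 log₁₀(16.419) ≈ 24.31 dB
∠T = 14.10° − 97.43° = -83.33°

At s = jω = j8:
zero (s+8): 8 + j8 → |·| = √(8²+8²) = √128 ≈ 11.314, ∠ = arctan(8/8) ≈ 45.00°
zero (s+2000): 2000 + j8 → |·| = √(2000²+8²) = √4000064 ≈ 2000, ∠ = arctan(8/2000) ≈ 0.23°
pole (s+25): 25 + j8 → |·| = √(25²+8²) = √689 ≈ 26.249, ∠ = arctan(8/25) ≈ 17.74°
pole (s+40): 40 + j8 → |·| = √(40²+8²) = √1664 ≈ 40.792, ∠ = arctan(8/40) ≈ 11.31°
pole at origin: |s| = 8, ∠ = 90.00° (in denominator)
|T| = 2 · 22628 / 8566 ≈ 5.2832
Gain = 20 log₁₀(5.2832) ≈ 14.46 dB
∠T = 45.23° − 119.05° = -73.82°

ω = 2: 24.3 dB, -83.3°; ω = 8: 14.5 dB, -73.8°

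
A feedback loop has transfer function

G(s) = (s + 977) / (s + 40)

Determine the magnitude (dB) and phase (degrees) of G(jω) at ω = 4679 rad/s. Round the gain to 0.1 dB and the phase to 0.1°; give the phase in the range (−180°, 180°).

At s = jω = j4679:
zero (s+977): 977 + j4679 → |·| = √(977²+4679²) = √22847570 ≈ 4779.9, ∠ = arctan(4679/977) ≈ 78.21°
pole (s+40): 40 + j4679 → |·| = √(40²+4679²) = √21894641 ≈ 4679.2, ∠ = arctan(4679/40) ≈ 89.51°
|G| = 1 · 4779.9 / 4679.2 ≈ 1.0215
Gain = 20 log₁₀(1.0215) ≈ 0.18 dB
∠G = 78.21° − 89.51° = -11.30°

0.2 dB, -11.3°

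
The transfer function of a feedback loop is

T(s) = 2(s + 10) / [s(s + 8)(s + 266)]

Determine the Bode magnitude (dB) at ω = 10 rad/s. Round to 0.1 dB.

At s = jω = j10:
zero (s+10): 10 + j10 → |·| = √(10²+10²) = √200 ≈ 14.142, ∠ = arctan(10/10) ≈ 45.00°
pole (s+8): 8 + j10 → |·| = √(8²+10²) = √164 ≈ 12.806, ∠ = arctan(10/8) ≈ 51.34°
pole (s+266): 266 + j10 → |·| = √(266²+10²) = √70856 ≈ 266.19, ∠ = arctan(10/266) ≈ 2.15°
pole at origin: |s| = 10, ∠ = 90.00° (in denominator)
|T| = 2 · 14.142 / 34088 ≈ 0.00082973
Gain = 20 log₁₀(0.00082973) ≈ -61.62 dB

-61.6 dB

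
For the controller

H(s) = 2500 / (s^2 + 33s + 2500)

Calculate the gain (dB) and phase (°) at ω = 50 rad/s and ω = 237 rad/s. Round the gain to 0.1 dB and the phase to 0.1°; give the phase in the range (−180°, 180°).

At s = jω = j50:
quadratic: (j50)² + 33·j50 + 2500 = 0 + j1650 → |·| ≈ 1650, ∠ ≈ 90.00°
|H| = 2500 / 1650 ≈ 1.5152
Gain = 20 log₁₀(1.5152) ≈ 3.61 dB
∠H = 0.00° − 90.00° = -90.00°

At s = jω = j237:
quadratic: (j237)² + 33·j237 + 2500 = -53669 + j7821 → |·| ≈ 54236, ∠ ≈ 171.71°
|H| = 2500 / 54236 ≈ 0.046095
Gain = 20 log₁₀(0.046095) ≈ -26.73 dB
∠H = 0.00° − 171.71° = -171.71°

ω = 50: 3.6 dB, -90.0°; ω = 237: -26.7 dB, -171.7°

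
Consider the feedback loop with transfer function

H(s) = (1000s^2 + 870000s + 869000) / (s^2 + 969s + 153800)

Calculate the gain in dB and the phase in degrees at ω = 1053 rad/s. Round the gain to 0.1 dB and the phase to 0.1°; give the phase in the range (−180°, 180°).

Substitute s = j1053:
Numerator: 1000(j1053)^2 + 870000(j1053) + 869000 = -1107940000 + j916110000
Denominator: (j1053)^2 + 969(j1053) + 153800 = -955009 + j1020357
|N| = √(1107940000² + 916110000²) ≈ 1.4376e+09, ∠N ≈ 140.41°
|D| = √(955009² + 1020357²) ≈ 1.3976e+06, ∠D ≈ 133.11°
|H| = 1.4376e+09 / 1.3976e+06 ≈ 1028.6
Gain = 20 log₁₀(1028.6) ≈ 60.24 dB
∠H = 140.41° − 133.11° = 7.30°

60.2 dB, 7.3°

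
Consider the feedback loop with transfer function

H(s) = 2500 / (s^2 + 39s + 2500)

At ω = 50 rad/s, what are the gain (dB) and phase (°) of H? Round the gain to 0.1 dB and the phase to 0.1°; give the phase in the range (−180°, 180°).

At s = jω = j50:
quadratic: (j50)² + 39·j50 + 2500 = 0 + j1950 → |·| ≈ 1950, ∠ ≈ 90.00°
|H| = 2500 / 1950 ≈ 1.2821
Gain = 20 log₁₀(1.2821) ≈ 2.16 dB
∠H = 0.00° − 90.00° = -90.00°

2.2 dB, -90.0°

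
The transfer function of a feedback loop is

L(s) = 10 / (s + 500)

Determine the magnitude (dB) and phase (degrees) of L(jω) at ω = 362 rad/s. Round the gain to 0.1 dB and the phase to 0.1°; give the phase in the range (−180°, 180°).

-35.8 dB, -35.9°

Substitute s = j362:
Numerator: 10 = 10 + j0
Denominator: (j362) + 500 = 500 + j362
|N| = √(10² + 0²) ≈ 10, ∠N ≈ 0.00°
|D| = √(500² + 362²) ≈ 617.29, ∠D ≈ 35.90°
|L| = 10 / 617.29 ≈ 0.0162
Gain = 20 log₁₀(0.0162) ≈ -35.81 dB
∠L = 0.00° − 35.90° = -35.90°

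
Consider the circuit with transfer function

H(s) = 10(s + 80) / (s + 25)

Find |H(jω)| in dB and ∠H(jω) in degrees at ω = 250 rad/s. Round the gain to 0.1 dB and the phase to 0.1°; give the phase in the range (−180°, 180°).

At s = jω = j250:
zero (s+80): 80 + j250 → |·| = √(80²+250²) = √68900 ≈ 262.49, ∠ = arctan(250/80) ≈ 72.26°
pole (s+25): 25 + j250 → |·| = √(25²+250²) = √63125 ≈ 251.25, ∠ = arctan(250/25) ≈ 84.29°
|H| = 10 · 262.49 / 251.25 ≈ 10.447
Gain = 20 log₁₀(10.447) ≈ 20.38 dB
∠H = 72.26° − 84.29° = -12.03°

20.4 dB, -12.0°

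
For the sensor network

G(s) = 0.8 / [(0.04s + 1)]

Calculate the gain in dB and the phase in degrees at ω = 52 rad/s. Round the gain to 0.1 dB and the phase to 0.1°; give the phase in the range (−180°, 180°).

At ω = 52 rad/s:
pole (1 + j52·0.04) = 1 + j2.08 → |·| ≈ 2.3079, ∠ ≈ 64.32°
|G| = 0.8 · 1 / (2.3079) ≈ 0.34664
Gain = 20 log₁₀(0.34664) ≈ -9.20 dB
∠G = (0°) − (64.32°) = -64.32°

-9.2 dB, -64.3°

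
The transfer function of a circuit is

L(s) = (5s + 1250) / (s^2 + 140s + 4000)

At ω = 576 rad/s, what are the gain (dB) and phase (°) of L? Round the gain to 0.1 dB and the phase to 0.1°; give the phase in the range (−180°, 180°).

Substitute s = j576:
Numerator: 5(j576) + 1250 = 1250 + j2880
Denominator: (j576)^2 + 140(j576) + 4000 = -327776 + j80640
|N| = √(1250² + 2880²) ≈ 3139.6, ∠N ≈ 66.54°
|D| = √(327776² + 80640²) ≈ 3.3755e+05, ∠D ≈ 166.18°
|L| = 3139.6 / 3.3755e+05 ≈ 0.0093011
Gain = 20 log₁₀(0.0093011) ≈ -40.63 dB
∠L = 66.54° − 166.18° = -99.64°

-40.6 dB, -99.6°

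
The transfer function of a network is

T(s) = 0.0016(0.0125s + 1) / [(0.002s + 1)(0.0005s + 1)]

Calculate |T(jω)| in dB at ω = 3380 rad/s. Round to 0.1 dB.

-46.0 dB

At ω = 3380 rad/s:
zero (1 + j3380·0.0125) = 1 + j42.25 → |·| ≈ 42.262, ∠ ≈ 88.64°
pole (1 + j3380·0.002) = 1 + j6.76 → |·| ≈ 6.8336, ∠ ≈ 81.59°
pole (1 + j3380·0.0005) = 1 + j1.69 → |·| ≈ 1.9637, ∠ ≈ 59.39°
|T| = 0.0016 · 42.262 / (6.8336 · 1.9637) ≈ 0.005039
Gain = 20 log₁₀(0.005039) ≈ -45.95 dB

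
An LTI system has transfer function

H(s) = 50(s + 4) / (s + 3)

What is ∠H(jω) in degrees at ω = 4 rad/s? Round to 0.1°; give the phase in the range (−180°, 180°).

At s = jω = j4:
zero (s+4): 4 + j4 → |·| = √(4²+4²) = √32 ≈ 5.6569, ∠ = arctan(4/4) ≈ 45.00°
pole (s+3): 3 + j4 → |·| = √(3²+4²) = √25 ≈ 5, ∠ = arctan(4/3) ≈ 53.13°
∠H = 45.00° − 53.13° = -8.13°

-8.1°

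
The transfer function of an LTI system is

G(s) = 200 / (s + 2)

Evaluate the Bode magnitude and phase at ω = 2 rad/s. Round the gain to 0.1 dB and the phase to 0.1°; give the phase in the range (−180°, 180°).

37.0 dB, -45.0°

At s = jω = j2:
pole (s+2): 2 + j2 → |·| = √(2²+2²) = √8 ≈ 2.8284, ∠ = arctan(2/2) ≈ 45.00°
|G| = 200 / 2.8284 ≈ 70.711
Gain = 20 log₁₀(70.711) ≈ 36.99 dB
∠G = 0.00° − 45.00° = -45.00°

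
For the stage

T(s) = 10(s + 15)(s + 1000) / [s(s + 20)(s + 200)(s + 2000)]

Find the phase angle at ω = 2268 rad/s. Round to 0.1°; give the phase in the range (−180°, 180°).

-157.2°

At s = jω = j2268:
zero (s+15): 15 + j2268 → |·| = √(15²+2268²) = √5144049 ≈ 2268, ∠ = arctan(2268/15) ≈ 89.62°
zero (s+1000): 1000 + j2268 → |·| = √(1000²+2268²) = √6143824 ≈ 2478.7, ∠ = arctan(2268/1000) ≈ 66.21°
pole (s+20): 20 + j2268 → |·| = √(20²+2268²) = √5144224 ≈ 2268.1, ∠ = arctan(2268/20) ≈ 89.49°
pole (s+200): 200 + j2268 → |·| = √(200²+2268²) = √5183824 ≈ 2276.8, ∠ = arctan(2268/200) ≈ 84.96°
pole (s+2000): 2000 + j2268 → |·| = √(2000²+2268²) = √9143824 ≈ 3023.9, ∠ = arctan(2268/2000) ≈ 48.59°
pole at origin: |s| = 2268, ∠ = 90.00° (in denominator)
∠T = 155.83° − 313.04° = -157.21°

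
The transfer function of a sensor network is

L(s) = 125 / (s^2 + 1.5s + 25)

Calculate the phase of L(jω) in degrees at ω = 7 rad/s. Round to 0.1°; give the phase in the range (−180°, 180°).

-156.4°

At s = jω = j7:
quadratic: (j7)² + 1.5·j7 + 25 = -24 + j10.5 → |·| ≈ 26.196, ∠ ≈ 156.37°
∠L = 0.00° − 156.37° = -156.37°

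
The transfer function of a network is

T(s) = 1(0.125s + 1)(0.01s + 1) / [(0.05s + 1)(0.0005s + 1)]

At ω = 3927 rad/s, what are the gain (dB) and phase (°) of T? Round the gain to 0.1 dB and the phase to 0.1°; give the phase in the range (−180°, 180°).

33.0 dB, 25.7°

At ω = 3927 rad/s:
zero (1 + j3927·0.125) = 1 + j490.875 → |·| ≈ 490.88, ∠ ≈ 89.88°
zero (1 + j3927·0.01) = 1 + j39.27 → |·| ≈ 39.283, ∠ ≈ 88.54°
pole (1 + j3927·0.05) = 1 + j196.35 → |·| ≈ 196.35, ∠ ≈ 89.71°
pole (1 + j3927·0.0005) = 1 + j1.9635 → |·| ≈ 2.2035, ∠ ≈ 63.01°
|T| = 1 · 490.88 · 39.283 / (196.35 · 2.2035) ≈ 44.569
Gain = 20 log₁₀(44.569) ≈ 32.98 dB
∠T = (89.88° + 88.54°) − (89.71° + 63.01°) = 25.70°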